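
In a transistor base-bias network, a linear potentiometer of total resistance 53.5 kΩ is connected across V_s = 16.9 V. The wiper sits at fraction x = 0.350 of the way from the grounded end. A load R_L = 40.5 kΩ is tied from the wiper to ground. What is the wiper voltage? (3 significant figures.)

Lower segment x·R_p = 18.72 kΩ; upper segment (1−x)·R_p = 34.77 kΩ.
Lower segment in parallel with the load: 18.72 ‖ 40.5 = 12.80 kΩ.
V_out = 16.9 × 12.80/(34.77 + 12.80) = 4.548 V.
(Unloaded: V_out = x·V_s = 5.91 V.)

V_out ≈ 4.55 V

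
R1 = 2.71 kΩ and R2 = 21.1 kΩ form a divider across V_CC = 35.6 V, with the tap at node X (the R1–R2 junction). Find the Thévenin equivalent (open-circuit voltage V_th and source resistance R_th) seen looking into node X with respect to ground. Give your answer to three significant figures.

V_th ≈ 31.5 V, R_th ≈ 2.40 kΩ

V_th is the unloaded tap voltage: V_CC · R2/(R1+R2) = 35.6 × 0.8862 = 31.55 V.
With V_CC suppressed (replaced by a short), R_th = R1 ‖ R2 = (2.710 × 21.1)/(2.710 + 21.1) = 2.402 kΩ.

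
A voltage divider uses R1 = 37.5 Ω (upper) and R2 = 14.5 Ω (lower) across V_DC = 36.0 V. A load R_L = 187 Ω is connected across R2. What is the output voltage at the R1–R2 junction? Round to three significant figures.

V_out ≈ 9.51 V

First combine the lower leg with the load: R2 ‖ R_L = 13.46 Ω.
Then V_out = V_DC · R2'/(R1 + R2') = 36.0 × 13.46/50.96 = 9.507 V.
(Unloaded it would be 10.0 V; the load pulls it down.)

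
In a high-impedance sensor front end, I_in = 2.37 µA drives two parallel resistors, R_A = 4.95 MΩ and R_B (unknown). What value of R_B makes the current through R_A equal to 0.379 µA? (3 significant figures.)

In a two-way split, I_A/I_in = R_B/(R_A + R_B).
0.379/2.37 = R_B/(R_A + R_B) → R_B = R_A · (0.1599)/(1 − 0.1599) = 4.95 × 0.1904 = 0.9423 MΩ.

R_B ≈ 0.942 MΩ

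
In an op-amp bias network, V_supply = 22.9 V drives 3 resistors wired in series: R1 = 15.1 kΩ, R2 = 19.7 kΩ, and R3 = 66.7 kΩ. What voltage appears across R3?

V ≈ 15.0 V

Series total: ΣR = 15.1 + 19.7 + 66.7 = 101.5 kΩ.
By the voltage-divider rule, V = 22.9 × 66.70/101.5 = 15.05 V.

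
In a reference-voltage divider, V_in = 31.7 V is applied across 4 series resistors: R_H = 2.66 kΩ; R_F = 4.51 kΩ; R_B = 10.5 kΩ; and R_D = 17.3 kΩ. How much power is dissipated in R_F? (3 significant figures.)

P ≈ 3.71 mW

ΣR = 34.97 kΩ → I = 31.7/34.97 = 0.9065 mA.
P(R_F) = I²·R_F = (0.9065)² × 4.51 = 3.706 mW.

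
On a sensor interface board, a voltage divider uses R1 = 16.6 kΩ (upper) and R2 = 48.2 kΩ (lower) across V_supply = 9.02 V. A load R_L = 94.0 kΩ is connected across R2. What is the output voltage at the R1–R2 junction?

R2 ‖ R_L = (48.2 × 94.0)/(48.2 + 94.0) = 31.86 kΩ.
Voltage divider with the loaded lower leg: V_out = 9.02 × 31.86/(16.6 + 31.86) = 9.02 × 0.6575 = 5.930 V.

V_out ≈ 5.93 V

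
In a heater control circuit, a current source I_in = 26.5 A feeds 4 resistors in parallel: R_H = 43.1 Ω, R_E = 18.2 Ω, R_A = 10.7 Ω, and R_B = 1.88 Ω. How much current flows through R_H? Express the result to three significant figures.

I ≈ 0.874 A

ΣG = 1/43.1 + 1/18.2 + 1/10.7 + 1/1.88 = 0.7035.
Current divider: I(R_H) = I_in · G_k/ΣG = 26.5 × (0.02320/0.7035) = 26.5 × 0.03298 = 0.8740 A.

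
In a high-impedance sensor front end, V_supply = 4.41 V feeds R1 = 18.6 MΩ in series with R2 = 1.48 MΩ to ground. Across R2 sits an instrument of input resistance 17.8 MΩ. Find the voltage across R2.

V_out ≈ 0.302 V

First combine the lower leg with the load: R2 ‖ R_L = 1.366 MΩ.
Now apply the divider: V_out = 4.41 × 0.06843 = 0.3018 V.
(Unloaded it would be 0.325 V; the load pulls it down.)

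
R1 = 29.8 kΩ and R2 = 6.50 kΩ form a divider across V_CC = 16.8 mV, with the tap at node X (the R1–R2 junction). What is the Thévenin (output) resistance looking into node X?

Looking into X with the source shorted: R_th = R1·R2/(R1+R2) = 29.80 × 6.50/36.30 = 5.336 kΩ.

R_th ≈ 5.34 kΩ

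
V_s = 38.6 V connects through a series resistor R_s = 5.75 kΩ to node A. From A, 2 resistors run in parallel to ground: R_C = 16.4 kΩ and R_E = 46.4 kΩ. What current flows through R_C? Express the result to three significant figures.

Parallel bank: R_p = 1/(1/16.4 + 1/46.4) = 12.12 kΩ.
V_A by voltage divider: V_A = 38.6 × 12.12/(5.75 + 12.12) = 26.18 V.
I(R_C) = V_A / R_C = 26.18/16.4 = 1.596 mA.
(Equivalently: I_total = 2.160 mA, then current-divider fraction G_k/ΣG = 0.7389.)

I ≈ 1.60 mA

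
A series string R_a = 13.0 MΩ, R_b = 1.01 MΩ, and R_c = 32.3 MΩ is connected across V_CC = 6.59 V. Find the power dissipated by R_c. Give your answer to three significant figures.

The common current is I = 6.59/46.31 = 0.1423 µA.
P(R_c) = I²·R_c = (0.1423)² × 32.3 = 0.6541 µW.

P ≈ 0.654 µW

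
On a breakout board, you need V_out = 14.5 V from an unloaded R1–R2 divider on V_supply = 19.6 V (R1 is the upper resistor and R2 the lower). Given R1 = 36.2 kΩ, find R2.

R2 ≈ 103 kΩ

V_out/V_supply = R2/(R1+R2) = 0.7398.
So R2 = R1 · V_out/(V_supply − V_out) = 36.2 × 14.5/(19.6 − 14.5) = 36.2 × 2.843 = 102.9 kΩ.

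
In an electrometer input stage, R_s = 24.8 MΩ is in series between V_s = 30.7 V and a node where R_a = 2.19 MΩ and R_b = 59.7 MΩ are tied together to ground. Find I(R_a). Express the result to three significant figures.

Equivalent of the parallel group: R_p = 2.113 MΩ.
Node voltage V_A = V_s · R_p/(R_s + R_p) = 30.7 × 0.07850 = 2.410 V.
I(R_a) = V_A / R_a = 2.410/2.19 = 1.100 µA.

I ≈ 1.10 µA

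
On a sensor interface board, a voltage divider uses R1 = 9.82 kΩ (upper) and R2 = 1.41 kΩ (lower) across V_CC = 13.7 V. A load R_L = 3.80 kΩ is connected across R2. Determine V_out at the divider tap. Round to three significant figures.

First combine the lower leg with the load: R2 ‖ R_L = 1.028 kΩ.
Now apply the divider: V_out = 13.7 × 0.09480 = 1.299 V.

V_out ≈ 1.30 V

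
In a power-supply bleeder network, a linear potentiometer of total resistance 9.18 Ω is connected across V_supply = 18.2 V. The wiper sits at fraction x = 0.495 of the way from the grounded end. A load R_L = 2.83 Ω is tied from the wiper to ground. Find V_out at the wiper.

Lower segment x·R_p = 4.544 Ω; upper segment (1−x)·R_p = 4.636 Ω.
Lower segment in parallel with the load: 4.544 ‖ 2.83 = 1.744 Ω.
V_out = 18.2 × 1.744/(4.636 + 1.744) = 4.975 V.
(Unloaded: V_out = x·V_supply = 9.01 V.)

V_out ≈ 4.97 V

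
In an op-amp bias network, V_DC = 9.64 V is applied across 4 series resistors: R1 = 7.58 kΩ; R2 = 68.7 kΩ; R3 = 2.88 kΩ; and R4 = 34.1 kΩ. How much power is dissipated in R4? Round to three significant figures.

P ≈ 0.247 mW

ΣR = 113.3 kΩ → I = 9.64/113.3 = 0.08511 mA.
V(R4) = I·R = 2.902 V; P = V·I = 2.902 × 0.08511 = 0.2470 mW.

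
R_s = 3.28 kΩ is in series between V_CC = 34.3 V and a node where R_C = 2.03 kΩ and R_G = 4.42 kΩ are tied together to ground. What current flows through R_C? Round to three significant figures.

Parallel bank: R_p = 1/(1/2.03 + 1/4.42) = 1.391 kΩ.
V_A = 34.3 × 1.391/4.671 = 10.21 V.
Branch current I = V_A/R_C = 10.21/2.03 = 5.032 mA.

I ≈ 5.03 mA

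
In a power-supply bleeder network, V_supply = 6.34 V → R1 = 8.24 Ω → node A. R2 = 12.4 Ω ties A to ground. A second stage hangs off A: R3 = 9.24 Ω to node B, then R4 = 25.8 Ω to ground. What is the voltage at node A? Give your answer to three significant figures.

V_A ≈ 3.34 V

Looking into the second stage from A: R3 + R4 = 35.04 Ω appears in parallel with R2.
Effective lower resistance at A: R2 ‖ 35.04 = 9.159 Ω.
V_A = 6.34 × 9.159/(8.24 + 9.159) = 3.337 V.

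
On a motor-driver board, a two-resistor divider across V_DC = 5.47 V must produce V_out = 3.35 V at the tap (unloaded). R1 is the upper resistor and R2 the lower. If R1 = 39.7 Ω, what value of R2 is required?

R2 ≈ 62.7 Ω

The divider ratio is R2/(R1+R2) = 3.35/5.47 = 0.6124.
Rearranging, R2 = R1·k/(1−k) = 39.7 × 1.580 = 62.73 Ω.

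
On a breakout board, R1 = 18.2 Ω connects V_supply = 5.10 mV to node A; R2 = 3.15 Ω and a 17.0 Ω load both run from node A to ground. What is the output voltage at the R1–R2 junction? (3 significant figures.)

R2 ‖ R_L = (3.15 × 17.0)/(3.15 + 17.0) = 2.658 Ω.
Now apply the divider: V_out = 5.10 × 0.1274 = 0.6498 mV.

V_out ≈ 0.650 mV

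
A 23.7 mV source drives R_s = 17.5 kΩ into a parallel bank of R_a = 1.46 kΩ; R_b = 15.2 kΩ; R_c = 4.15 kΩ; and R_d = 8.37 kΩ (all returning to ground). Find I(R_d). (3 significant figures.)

Equivalent of the parallel group: R_p = 0.9000 kΩ.
V_A by voltage divider: V_A = 23.7 × 0.9000/(17.5 + 0.9000) = 1.159 mV.
Branch current I = V_A/R_d = 1.159/8.37 = 0.1385 µA.

I ≈ 0.138 µA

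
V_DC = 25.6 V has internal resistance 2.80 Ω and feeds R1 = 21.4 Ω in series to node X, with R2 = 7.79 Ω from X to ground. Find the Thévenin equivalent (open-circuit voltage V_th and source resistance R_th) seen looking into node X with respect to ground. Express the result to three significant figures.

R1' = 2.80 + 21.4 = 24.20 Ω (source resistance + R1).
Open-circuit (no load on X): V_th = V_DC · R2/(R1' + R2) = 25.6 × 7.79/(24.20 + 7.79) = 6.234 V.
Zeroing V_DC shorts the top of R1' to ground, so R_th = R1' ‖ R2 = 5.893 Ω.

V_th ≈ 6.23 V, R_th ≈ 5.89 Ω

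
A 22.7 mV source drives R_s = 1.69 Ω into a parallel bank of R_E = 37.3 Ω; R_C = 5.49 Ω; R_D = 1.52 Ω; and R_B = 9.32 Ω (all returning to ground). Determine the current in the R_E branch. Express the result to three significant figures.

Parallel bank: R_p = 1/(1/37.3 + 1/5.49 + 1/1.52 + 1/9.32) = 1.027 Ω.
Node voltage V_A = V_DC · R_p/(R_s + R_p) = 22.7 × 0.3779 = 8.578 mV.
Branch current I = V_A/R_E = 8.578/37.3 = 0.2300 mA.
(Equivalently: I_total = 8.356 mA, then current-divider fraction G_k/ΣG = 0.02752.)

I ≈ 0.230 mA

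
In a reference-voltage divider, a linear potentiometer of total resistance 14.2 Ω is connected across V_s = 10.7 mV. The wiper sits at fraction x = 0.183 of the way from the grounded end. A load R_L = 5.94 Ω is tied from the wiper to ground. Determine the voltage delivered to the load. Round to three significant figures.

V_out ≈ 1.44 mV

The pot divides into 11.60 Ω above the wiper and 2.599 Ω below.
Lower segment in parallel with the load: 2.599 ‖ 5.94 = 1.808 Ω.
Loaded-divider output: V_out = 10.7 × 0.1348 = 1.443 mV.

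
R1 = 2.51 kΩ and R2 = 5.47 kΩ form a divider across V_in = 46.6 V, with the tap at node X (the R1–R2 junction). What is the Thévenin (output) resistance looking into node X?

R_th ≈ 1.72 kΩ

Looking into X with the source shorted: R_th = R1·R2/(R1+R2) = 2.510 × 5.47/7.980 = 1.721 kΩ.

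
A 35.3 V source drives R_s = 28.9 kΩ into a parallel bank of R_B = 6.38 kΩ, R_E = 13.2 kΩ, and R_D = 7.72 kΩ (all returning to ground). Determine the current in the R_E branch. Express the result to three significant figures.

Equivalent of the parallel group: R_p = 2.762 kΩ.
Node voltage V_A = V_DC · R_p/(R_s + R_p) = 35.3 × 0.08724 = 3.080 V.
I(R_E) = V_A / R_E = 3.080/13.2 = 0.2333 mA.

I ≈ 0.233 mA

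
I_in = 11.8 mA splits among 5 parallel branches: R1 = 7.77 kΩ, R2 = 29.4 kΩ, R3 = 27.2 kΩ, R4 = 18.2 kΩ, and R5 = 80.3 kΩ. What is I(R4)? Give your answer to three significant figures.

I ≈ 2.43 mA

Total conductance ΣG = 1/7.77 + 1/29.4 + 1/27.2 + 1/18.2 + 1/80.3 = 0.2669 (units of 1/kΩ).
By the current-divider rule, I = I_in · G_k/ΣG = 11.8 × 0.2059 = 2.429 mA.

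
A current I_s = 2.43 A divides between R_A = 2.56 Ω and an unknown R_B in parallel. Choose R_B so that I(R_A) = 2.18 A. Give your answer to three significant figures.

Two-branch current divider: I_A = I_s · R_B/(R_A + R_B).
2.18/2.43 = R_B/(R_A + R_B) → R_B = R_A · (0.8971)/(1 − 0.8971) = 2.56 × 8.720 = 22.32 Ω.

R_B ≈ 22.3 Ω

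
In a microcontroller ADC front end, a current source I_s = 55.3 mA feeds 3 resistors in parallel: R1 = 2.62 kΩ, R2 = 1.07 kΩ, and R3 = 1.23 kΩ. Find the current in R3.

I ≈ 21.1 mA

Total conductance ΣG = 1/2.62 + 1/1.07 + 1/1.23 = 2.129 (units of 1/kΩ).
By the current-divider rule, I = I_s · G_k/ΣG = 55.3 × 0.3818 = 21.11 mA.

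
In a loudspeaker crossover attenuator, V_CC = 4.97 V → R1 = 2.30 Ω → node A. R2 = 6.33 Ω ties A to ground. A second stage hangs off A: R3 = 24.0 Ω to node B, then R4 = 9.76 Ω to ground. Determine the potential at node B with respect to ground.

V_B ≈ 1.00 V

The second stage (R3 + R4 = 33.76 Ω) loads node A in parallel with R2.
Effective lower resistance at A: R2 ‖ 33.76 = 5.331 Ω.
V_A = 4.97 × 5.331/(2.30 + 5.331) = 3.472 V.
Stage 2 is unloaded, so V_B = V_A · R4/(R3+R4) = 3.472 × 9.76/33.76 = 1.004 V.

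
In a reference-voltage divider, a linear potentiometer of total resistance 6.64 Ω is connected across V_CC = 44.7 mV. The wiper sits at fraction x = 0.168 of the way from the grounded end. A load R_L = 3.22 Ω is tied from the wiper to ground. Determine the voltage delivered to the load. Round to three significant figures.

Lower segment x·R_p = 1.116 Ω; upper segment (1−x)·R_p = 5.524 Ω.
R_L loads the lower segment: effective lower R = 0.8285 Ω.
V_out = 44.7 × 0.8285/(5.524 + 0.8285) = 5.829 mV.

V_out ≈ 5.83 mV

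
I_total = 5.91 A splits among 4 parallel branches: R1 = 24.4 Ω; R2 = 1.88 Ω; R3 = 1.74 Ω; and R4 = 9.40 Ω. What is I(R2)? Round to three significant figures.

I ≈ 2.51 A

Conductances: ΣG = 1/24.4 + 1/1.88 + 1/1.74 + 1/9.40 = 1.254 (1/Ω).
By the current-divider rule, I = I_total · G_k/ΣG = 5.91 × 0.4242 = 2.507 A.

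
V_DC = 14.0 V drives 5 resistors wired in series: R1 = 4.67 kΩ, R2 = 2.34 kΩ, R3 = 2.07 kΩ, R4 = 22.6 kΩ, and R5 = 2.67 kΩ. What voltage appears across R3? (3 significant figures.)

ΣR = 4.67 + 2.34 + 2.07 + 22.6 + 2.67 = 34.35 kΩ.
V = V_DC · R/ΣR = 14.0 × 0.06026 = 0.8437 V.

V ≈ 0.844 V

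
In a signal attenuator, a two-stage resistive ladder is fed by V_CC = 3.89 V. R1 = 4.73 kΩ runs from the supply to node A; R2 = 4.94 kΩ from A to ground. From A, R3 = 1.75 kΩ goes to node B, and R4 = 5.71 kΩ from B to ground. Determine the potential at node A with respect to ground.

The second stage (R3 + R4 = 7.460 kΩ) loads node A in parallel with R2.
Effective lower resistance at A: R2 ‖ 7.460 = 2.972 kΩ.
V_A = 3.89 × 2.972/(4.73 + 2.972) = 1.501 V.

V_A ≈ 1.50 V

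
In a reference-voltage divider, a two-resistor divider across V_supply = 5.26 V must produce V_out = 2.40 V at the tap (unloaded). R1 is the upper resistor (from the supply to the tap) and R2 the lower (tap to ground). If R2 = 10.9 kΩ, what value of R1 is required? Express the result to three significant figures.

The divider ratio is R2/(R1+R2) = 2.40/5.26 = 0.4563.
R1 = R2·(1/k − 1) = 10.9 × 1.192 = 12.99 kΩ.

R1 ≈ 13.0 kΩ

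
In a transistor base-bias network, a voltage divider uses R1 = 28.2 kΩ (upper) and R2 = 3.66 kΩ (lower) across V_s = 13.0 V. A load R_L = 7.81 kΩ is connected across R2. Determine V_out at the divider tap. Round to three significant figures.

V_out ≈ 1.06 V

R2 ‖ R_L = (3.66 × 7.81)/(3.66 + 7.81) = 2.492 kΩ.
Voltage divider with the loaded lower leg: V_out = 13.0 × 2.492/(28.2 + 2.492) = 13.0 × 0.08120 = 1.056 V.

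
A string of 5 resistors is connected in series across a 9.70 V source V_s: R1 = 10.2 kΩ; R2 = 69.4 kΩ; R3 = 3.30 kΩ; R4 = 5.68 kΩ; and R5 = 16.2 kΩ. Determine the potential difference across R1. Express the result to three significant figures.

V ≈ 0.944 V

Series total: ΣR = 10.2 + 69.4 + 3.30 + 5.68 + 16.2 = 104.8 kΩ.
By the voltage-divider rule, V = 9.70 × 10.20/104.8 = 0.9443 V.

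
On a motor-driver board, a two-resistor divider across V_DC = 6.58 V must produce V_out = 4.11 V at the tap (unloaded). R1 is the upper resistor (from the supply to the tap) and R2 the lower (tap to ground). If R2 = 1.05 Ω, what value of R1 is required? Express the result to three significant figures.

R1 ≈ 0.631 Ω

The divider ratio is R2/(R1+R2) = 4.11/6.58 = 0.6246.
R1 = R2·(1/k − 1) = 1.05 × 0.6010 = 0.6310 Ω.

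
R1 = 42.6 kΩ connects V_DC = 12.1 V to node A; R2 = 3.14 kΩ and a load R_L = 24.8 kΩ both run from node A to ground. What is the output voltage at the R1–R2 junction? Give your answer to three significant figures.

V_out ≈ 0.743 V

The load sits in parallel with R2, giving an effective lower resistance R2' = R2·R_L/(R2+R_L) = 2.787 kΩ.
Voltage divider with the loaded lower leg: V_out = 12.1 × 2.787/(42.6 + 2.787) = 12.1 × 0.06141 = 0.7430 V.
(Unloaded it would be 0.831 V; the load pulls it down.)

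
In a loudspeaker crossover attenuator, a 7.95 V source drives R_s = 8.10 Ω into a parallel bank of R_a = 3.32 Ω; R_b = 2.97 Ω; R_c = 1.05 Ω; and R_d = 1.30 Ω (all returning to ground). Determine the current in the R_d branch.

I ≈ 0.304 A

Combine the parallel branches: R_p = (1/3.32 + 1/2.97 + 1/1.05 + 1/1.30)⁻¹ = 0.4238 Ω.
V_A by voltage divider: V_A = 7.95 × 0.4238/(8.10 + 0.4238) = 0.3953 V.
Branch current I = V_A/R_d = 0.3953/1.30 = 0.3041 A.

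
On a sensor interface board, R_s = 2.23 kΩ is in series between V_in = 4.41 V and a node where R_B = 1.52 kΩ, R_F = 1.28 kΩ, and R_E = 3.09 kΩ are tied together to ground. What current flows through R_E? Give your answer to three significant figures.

I ≈ 0.289 mA

Parallel bank: R_p = 1/(1/1.52 + 1/1.28 + 1/3.09) = 0.5673 kΩ.
V_A by voltage divider: V_A = 4.41 × 0.5673/(2.23 + 0.5673) = 0.8943 V.
Branch current I = V_A/R_E = 0.8943/3.09 = 0.2894 mA.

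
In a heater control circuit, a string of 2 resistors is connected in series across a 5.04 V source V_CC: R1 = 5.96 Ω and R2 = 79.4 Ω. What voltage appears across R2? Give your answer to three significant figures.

V ≈ 4.69 V

ΣR = 5.96 + 79.4 = 85.36 Ω.
By the voltage-divider rule, V = 5.04 × 79.40/85.36 = 4.688 V.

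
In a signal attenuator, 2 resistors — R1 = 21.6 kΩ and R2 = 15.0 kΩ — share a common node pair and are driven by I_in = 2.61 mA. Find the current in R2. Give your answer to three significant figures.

Two-branch current divider: I_k = I_in · R_other/(R_1 + R_2).
So I = 2.61 × 21.6/36.60 = 1.540 mA.

I ≈ 1.54 mA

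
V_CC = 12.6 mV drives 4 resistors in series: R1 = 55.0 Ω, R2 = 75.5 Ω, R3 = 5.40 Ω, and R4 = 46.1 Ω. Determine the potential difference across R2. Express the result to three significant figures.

V ≈ 5.23 mV

Total series resistance ΣR = 55.0 + 75.5 + 5.40 + 46.1 = 182.0 Ω.
V = V_CC · R/ΣR = 12.6 × 0.4148 = 5.227 mV.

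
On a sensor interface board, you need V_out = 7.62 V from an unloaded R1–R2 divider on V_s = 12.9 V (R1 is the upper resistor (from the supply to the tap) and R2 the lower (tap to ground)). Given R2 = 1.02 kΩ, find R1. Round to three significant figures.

The divider ratio is R2/(R1+R2) = 7.62/12.9 = 0.5907.
Rearranging, R1 = R2·(1−k)/k = 1.02 × 0.6929 = 0.7068 kΩ.

R1 ≈ 0.707 kΩ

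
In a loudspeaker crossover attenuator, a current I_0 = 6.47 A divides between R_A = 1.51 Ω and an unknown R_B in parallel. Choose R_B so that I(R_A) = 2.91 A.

The fraction through R_A equals R_B/(R_A+R_B).
2.91/6.47 = R_B/(R_A + R_B) → R_B = R_A · (0.4498)/(1 − 0.4498) = 1.51 × 0.8174 = 1.234 Ω.

R_B ≈ 1.23 Ω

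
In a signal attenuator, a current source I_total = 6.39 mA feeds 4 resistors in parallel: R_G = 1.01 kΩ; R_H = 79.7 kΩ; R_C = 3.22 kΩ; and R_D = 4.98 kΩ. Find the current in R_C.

Conductances: ΣG = 1/1.01 + 1/79.7 + 1/3.22 + 1/4.98 = 1.514 (1/kΩ).
R_C takes the fraction G_k/ΣG = 0.3106/1.514 = 0.2051, so I = 6.39 × 0.2051 = 1.311 mA.

I ≈ 1.31 mA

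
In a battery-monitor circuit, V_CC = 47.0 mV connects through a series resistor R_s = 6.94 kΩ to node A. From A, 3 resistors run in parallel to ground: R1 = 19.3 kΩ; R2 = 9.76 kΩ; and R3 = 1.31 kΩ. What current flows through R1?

Parallel bank: R_p = 1/(1/19.3 + 1/9.76 + 1/1.31) = 1.090 kΩ.
Node voltage V_A = V_CC · R_p/(R_s + R_p) = 47.0 × 0.1357 = 6.379 mV.
I(R1) = V_A / R1 = 6.379/19.3 = 0.3305 µA.

I ≈ 0.330 µA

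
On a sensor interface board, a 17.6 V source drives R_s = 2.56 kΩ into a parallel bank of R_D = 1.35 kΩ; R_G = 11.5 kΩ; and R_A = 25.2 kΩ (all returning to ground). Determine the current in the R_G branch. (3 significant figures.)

I ≈ 0.475 mA

Parallel bank: R_p = 1/(1/1.35 + 1/11.5 + 1/25.2) = 1.153 kΩ.
Node voltage V_A = V_s · R_p/(R_s + R_p) = 17.6 × 0.3105 = 5.465 V.
I(R_G) = V_A / R_G = 5.465/11.5 = 0.4752 mA.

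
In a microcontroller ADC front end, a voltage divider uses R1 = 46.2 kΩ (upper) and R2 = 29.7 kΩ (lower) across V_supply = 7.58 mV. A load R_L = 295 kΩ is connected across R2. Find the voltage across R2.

The load sits in parallel with R2, giving an effective lower resistance R2' = R2·R_L/(R2+R_L) = 26.98 kΩ.
Now apply the divider: V_out = 7.58 × 0.3687 = 2.795 mV.

V_out ≈ 2.79 mV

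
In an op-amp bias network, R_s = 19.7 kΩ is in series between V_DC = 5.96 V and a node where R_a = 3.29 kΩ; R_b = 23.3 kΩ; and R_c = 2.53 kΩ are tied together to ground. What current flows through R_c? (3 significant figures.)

I ≈ 0.151 mA

Parallel bank: R_p = 1/(1/3.29 + 1/23.3 + 1/2.53) = 1.347 kΩ.
V_A = 5.96 × 1.347/21.05 = 0.3816 V.
I(R_c) = V_A / R_c = 0.3816/2.53 = 0.1508 mA.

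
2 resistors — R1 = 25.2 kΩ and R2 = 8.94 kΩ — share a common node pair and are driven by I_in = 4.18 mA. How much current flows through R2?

Two-branch current divider: I_k = I_in · R_other/(R_1 + R_2).
I(R2) = 4.18 × 25.2/(25.2 + 8.94) = 4.18 × 0.7381 = 3.085 mA.

I ≈ 3.09 mA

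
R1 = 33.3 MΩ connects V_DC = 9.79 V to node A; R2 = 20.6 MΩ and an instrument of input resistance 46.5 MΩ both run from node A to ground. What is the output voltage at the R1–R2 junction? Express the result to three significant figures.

R2 ‖ R_L = (20.6 × 46.5)/(20.6 + 46.5) = 14.28 MΩ.
Then V_out = V_DC · R2'/(R1 + R2') = 9.79 × 14.28/47.58 = 2.938 V.

V_out ≈ 2.94 V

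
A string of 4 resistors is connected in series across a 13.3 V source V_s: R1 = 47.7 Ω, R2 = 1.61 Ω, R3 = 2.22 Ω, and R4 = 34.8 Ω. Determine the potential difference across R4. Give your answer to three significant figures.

V ≈ 5.36 V

ΣR = 47.7 + 1.61 + 2.22 + 34.8 = 86.33 Ω.
By the voltage-divider rule, V = 13.3 × 34.80/86.33 = 5.361 V.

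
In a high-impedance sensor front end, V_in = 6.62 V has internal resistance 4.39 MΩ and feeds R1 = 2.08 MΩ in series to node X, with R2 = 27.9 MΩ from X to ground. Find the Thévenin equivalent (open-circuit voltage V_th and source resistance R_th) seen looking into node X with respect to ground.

R1' = 4.39 + 2.08 = 6.470 MΩ (source resistance + R1).
With X open, the divider is unloaded: V_th = 6.62 × 27.9/34.37 = 5.374 V.
Zeroing V_in shorts the top of R1' to ground, so R_th = R1' ‖ R2 = 5.252 MΩ.

V_th ≈ 5.37 V, R_th ≈ 5.25 MΩ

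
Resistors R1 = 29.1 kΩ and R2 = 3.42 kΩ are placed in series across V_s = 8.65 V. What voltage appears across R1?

V ≈ 7.74 V

Total series resistance ΣR = 29.1 + 3.42 = 32.52 kΩ.
By the voltage-divider rule, V = 8.65 × 29.10/32.52 = 7.740 V.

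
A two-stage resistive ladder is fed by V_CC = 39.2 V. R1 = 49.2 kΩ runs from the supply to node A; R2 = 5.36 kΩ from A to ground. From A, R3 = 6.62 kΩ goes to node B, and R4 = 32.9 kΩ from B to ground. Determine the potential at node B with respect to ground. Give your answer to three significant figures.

V_B ≈ 2.86 V

Node A sees R2 in parallel with the series input of stage 2, R3 + R4 = 39.52 kΩ.
R2 ‖ (R3+R4) = 4.720 kΩ.
First divider: V_A = V_CC · 4.720/(49.2 + 4.720) = 3.431 V.
Stage 2 is unloaded, so V_B = V_A · R4/(R3+R4) = 3.431 × 32.9/39.52 = 2.857 V.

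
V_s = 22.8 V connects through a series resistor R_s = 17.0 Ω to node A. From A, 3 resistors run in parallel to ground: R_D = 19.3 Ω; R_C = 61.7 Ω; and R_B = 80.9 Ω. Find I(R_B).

Combine the parallel branches: R_p = (1/19.3 + 1/61.7 + 1/80.9)⁻¹ = 12.44 Ω.
V_A by voltage divider: V_A = 22.8 × 12.44/(17.0 + 12.44) = 9.635 V.
Branch current I = V_A/R_B = 9.635/80.9 = 0.1191 A.
(Check via current divider: I_total = 0.7744 A; share G_k/ΣG = 0.1538 → same result.)

I ≈ 0.119 A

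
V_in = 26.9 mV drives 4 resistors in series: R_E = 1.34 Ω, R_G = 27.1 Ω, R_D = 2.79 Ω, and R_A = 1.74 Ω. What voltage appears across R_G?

V ≈ 22.1 mV

ΣR = 1.34 + 27.1 + 2.79 + 1.74 = 32.97 Ω.
Voltage divider: V = V_in · (27.10 / 32.97) = 26.9 × 0.8220 = 22.11 mV.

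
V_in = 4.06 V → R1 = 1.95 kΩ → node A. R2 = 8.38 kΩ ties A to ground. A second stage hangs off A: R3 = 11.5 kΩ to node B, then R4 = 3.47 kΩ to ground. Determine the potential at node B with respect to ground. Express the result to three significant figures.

V_B ≈ 0.690 V

The second stage (R3 + R4 = 14.97 kΩ) loads node A in parallel with R2.
R2 ‖ (R3+R4) = 5.373 kΩ.
First divider: V_A = V_in · 5.373/(1.95 + 5.373) = 2.979 V.
Stage 2 is unloaded, so V_B = V_A · R4/(R3+R4) = 2.979 × 3.47/14.97 = 0.6905 V.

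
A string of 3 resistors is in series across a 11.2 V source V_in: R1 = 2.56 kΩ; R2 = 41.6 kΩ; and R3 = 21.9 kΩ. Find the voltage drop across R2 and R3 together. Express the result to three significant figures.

ΣR = 2.56 + 41.6 + 21.9 = 66.06 kΩ.
R_{R2..R3} = 41.6 + 21.9 = 63.50 kΩ.
Voltage divider: V = V_in · (63.50 / 66.06) = 11.2 × 0.9612 = 10.77 V.

V ≈ 10.8 V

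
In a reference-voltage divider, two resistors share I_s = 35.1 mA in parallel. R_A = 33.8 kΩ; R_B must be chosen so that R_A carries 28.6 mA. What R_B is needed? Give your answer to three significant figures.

In a two-way split, I_A/I_s = R_B/(R_A + R_B).
28.6/35.1 = R_B/(R_A + R_B) → R_B = R_A · (0.8148)/(1 − 0.8148) = 33.8 × 4.400 = 148.7 kΩ.

R_B ≈ 149 kΩ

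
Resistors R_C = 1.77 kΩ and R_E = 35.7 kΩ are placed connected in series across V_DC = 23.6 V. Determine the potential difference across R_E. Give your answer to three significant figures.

V ≈ 22.5 V

Total series resistance ΣR = 1.77 + 35.7 = 37.47 kΩ.
By the voltage-divider rule, V = 23.6 × 35.70/37.47 = 22.49 V.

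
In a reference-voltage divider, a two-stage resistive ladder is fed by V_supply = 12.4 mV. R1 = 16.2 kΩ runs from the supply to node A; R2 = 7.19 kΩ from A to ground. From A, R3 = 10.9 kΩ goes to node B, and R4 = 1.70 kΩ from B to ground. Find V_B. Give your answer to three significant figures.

Node A sees R2 in parallel with the series input of stage 2, R3 + R4 = 12.60 kΩ.
Effective lower resistance at A: R2 ‖ 12.60 = 4.578 kΩ.
V_A = 12.4 × 4.578/(16.2 + 4.578) = 2.732 mV.
Then the unloaded second divider: V_B = V_A × R4/(R3+R4) = 2.732 × 0.1349 = 0.3686 mV.

V_B ≈ 0.369 mV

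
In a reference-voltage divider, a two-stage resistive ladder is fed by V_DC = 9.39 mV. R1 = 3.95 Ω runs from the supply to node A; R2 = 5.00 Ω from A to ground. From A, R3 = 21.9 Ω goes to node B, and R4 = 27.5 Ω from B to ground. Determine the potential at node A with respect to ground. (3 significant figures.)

V_A ≈ 5.02 mV

Node A sees R2 in parallel with the series input of stage 2, R3 + R4 = 49.40 Ω.
R2 ‖ (R3+R4) = 4.540 Ω.
V_A = 9.39 × 4.540/(3.95 + 4.540) = 5.021 mV.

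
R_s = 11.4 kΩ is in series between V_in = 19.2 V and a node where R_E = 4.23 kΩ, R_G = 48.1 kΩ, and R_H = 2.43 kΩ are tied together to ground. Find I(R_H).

I ≈ 0.916 mA

Equivalent of the parallel group: R_p = 1.495 kΩ.
Node voltage V_A = V_in · R_p/(R_s + R_p) = 19.2 × 0.1160 = 2.227 V.
Branch current I = V_A/R_H = 2.227/2.43 = 0.9163 mA.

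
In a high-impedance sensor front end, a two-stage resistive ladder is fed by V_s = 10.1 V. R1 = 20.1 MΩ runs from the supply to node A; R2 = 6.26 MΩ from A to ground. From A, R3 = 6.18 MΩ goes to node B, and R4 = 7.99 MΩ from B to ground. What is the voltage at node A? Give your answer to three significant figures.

V_A ≈ 1.79 V

The second stage (R3 + R4 = 14.17 MΩ) loads node A in parallel with R2.
Effective lower resistance at A: R2 ‖ 14.17 = 4.342 MΩ.
So V_A = 10.1 × 0.1776 = 1.794 V.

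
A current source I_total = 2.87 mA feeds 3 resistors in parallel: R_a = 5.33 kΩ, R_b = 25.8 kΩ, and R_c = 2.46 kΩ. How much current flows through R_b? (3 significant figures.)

ΣG = 1/5.33 + 1/25.8 + 1/2.46 = 0.6329.
R_b takes the fraction G_k/ΣG = 0.03876/0.6329 = 0.06124, so I = 2.87 × 0.06124 = 0.1758 mA.

I ≈ 0.176 mA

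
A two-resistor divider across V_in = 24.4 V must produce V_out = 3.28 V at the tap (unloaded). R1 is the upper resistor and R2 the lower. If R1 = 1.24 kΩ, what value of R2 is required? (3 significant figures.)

R2 ≈ 0.193 kΩ

Required fraction k = V_out/V_in = 0.1344.
So R2 = R1 · V_out/(V_in − V_out) = 1.24 × 3.28/(24.4 − 3.28) = 1.24 × 0.1553 = 0.1926 kΩ.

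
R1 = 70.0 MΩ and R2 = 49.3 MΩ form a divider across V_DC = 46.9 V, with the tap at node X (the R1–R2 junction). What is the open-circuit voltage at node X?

Open-circuit (no load on X): V_th = V_DC · R2/(R1 + R2) = 46.9 × 49.3/(70.00 + 49.3) = 19.38 V.

V_th ≈ 19.4 V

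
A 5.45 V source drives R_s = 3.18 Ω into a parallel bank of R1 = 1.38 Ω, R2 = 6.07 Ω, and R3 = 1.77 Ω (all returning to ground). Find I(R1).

I ≈ 0.702 A

Parallel bank: R_p = 1/(1/1.38 + 1/6.07 + 1/1.77) = 0.6876 Ω.
V_A by voltage divider: V_A = 5.45 × 0.6876/(3.18 + 0.6876) = 0.9689 V.
Branch current I = V_A/R1 = 0.9689/1.38 = 0.7021 A.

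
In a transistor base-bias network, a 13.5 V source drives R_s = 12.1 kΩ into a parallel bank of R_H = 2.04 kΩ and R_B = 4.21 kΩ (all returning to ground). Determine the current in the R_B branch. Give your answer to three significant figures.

I ≈ 0.327 mA

Parallel bank: R_p = 1/(1/2.04 + 1/4.21) = 1.374 kΩ.
V_A = 13.5 × 1.374/13.47 = 1.377 V.
Branch current I = V_A/R_B = 1.377/4.21 = 0.3270 mA.
(Check via current divider: I_total = 1.002 mA; share G_k/ΣG = 0.3264 → same result.)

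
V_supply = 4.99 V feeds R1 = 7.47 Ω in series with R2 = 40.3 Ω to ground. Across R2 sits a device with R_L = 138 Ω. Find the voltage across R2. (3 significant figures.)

The load sits in parallel with R2, giving an effective lower resistance R2' = R2·R_L/(R2+R_L) = 31.19 Ω.
Then V_out = V_supply · R2'/(R1 + R2') = 4.99 × 31.19/38.66 = 4.026 V.

V_out ≈ 4.03 V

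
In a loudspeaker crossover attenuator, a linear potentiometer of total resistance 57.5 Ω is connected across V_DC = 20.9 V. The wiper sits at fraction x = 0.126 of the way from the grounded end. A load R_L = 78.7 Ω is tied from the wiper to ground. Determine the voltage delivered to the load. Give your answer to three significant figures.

V_out ≈ 2.44 V

Lower segment x·R_p = 7.245 Ω; upper segment (1−x)·R_p = 50.26 Ω.
(x·R_p) ‖ R_L = 6.634 Ω.
Loaded-divider output: V_out = 20.9 × 0.1166 = 2.437 V.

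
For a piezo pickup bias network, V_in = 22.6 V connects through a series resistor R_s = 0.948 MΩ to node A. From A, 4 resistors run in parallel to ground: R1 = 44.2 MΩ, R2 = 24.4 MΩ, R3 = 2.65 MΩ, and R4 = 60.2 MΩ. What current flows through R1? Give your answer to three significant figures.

I ≈ 0.357 µA

Equivalent of the parallel group: R_p = 2.185 MΩ.
V_A by voltage divider: V_A = 22.6 × 2.185/(0.948 + 2.185) = 15.76 V.
Branch current I = V_A/R1 = 15.76/44.2 = 0.3566 µA.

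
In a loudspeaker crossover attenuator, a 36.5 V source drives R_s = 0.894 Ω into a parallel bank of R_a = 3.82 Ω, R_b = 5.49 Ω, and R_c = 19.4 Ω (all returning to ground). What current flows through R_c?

I ≈ 1.30 A

Equivalent of the parallel group: R_p = 2.018 Ω.
V_A = 36.5 × 2.018/2.912 = 25.30 V.
I(R_c) = V_A / R_c = 25.30/19.4 = 1.304 A.
(Equivalently: I_total = 12.53 A, then current-divider fraction G_k/ΣG = 0.1040.)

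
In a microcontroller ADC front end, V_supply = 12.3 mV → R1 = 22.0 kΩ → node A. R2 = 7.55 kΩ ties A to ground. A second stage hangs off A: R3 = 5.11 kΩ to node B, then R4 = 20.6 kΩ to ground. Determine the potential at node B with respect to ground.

V_B ≈ 2.07 mV

Node A sees R2 in parallel with the series input of stage 2, R3 + R4 = 25.71 kΩ.
R2 ‖ (R3+R4) = 5.836 kΩ.
So V_A = 12.3 × 0.2097 = 2.579 mV.
Then the unloaded second divider: V_B = V_A × R4/(R3+R4) = 2.579 × 0.8012 = 2.066 mV.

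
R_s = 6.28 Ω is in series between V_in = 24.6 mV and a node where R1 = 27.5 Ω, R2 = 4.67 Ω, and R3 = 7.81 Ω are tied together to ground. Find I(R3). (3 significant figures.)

Equivalent of the parallel group: R_p = 2.642 Ω.
V_A = 24.6 × 2.642/8.922 = 7.284 mV.
Branch current I = V_A/R3 = 7.284/7.81 = 0.9327 mA.

I ≈ 0.933 mA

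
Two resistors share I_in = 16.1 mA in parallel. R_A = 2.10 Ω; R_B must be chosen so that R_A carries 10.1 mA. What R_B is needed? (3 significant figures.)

In a two-way split, I_A/I_in = R_B/(R_A + R_B).
With f = 0.6273, R_B = R_A · f/(1−f) = 2.10 × 1.683 = 3.535 Ω.

R_B ≈ 3.53 Ω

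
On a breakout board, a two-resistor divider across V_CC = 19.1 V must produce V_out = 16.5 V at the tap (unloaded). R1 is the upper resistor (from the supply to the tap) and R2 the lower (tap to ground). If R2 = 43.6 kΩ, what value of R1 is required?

R1 ≈ 6.87 kΩ

The divider ratio is R2/(R1+R2) = 16.5/19.1 = 0.8639.
R1 = R2·(1/k − 1) = 43.6 × 0.1576 = 6.870 kΩ.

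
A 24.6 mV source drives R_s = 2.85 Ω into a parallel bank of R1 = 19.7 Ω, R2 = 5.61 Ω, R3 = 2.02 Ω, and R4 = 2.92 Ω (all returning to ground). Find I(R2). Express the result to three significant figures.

I ≈ 1.09 mA

Equivalent of the parallel group: R_p = 0.9376 Ω.
V_A by voltage divider: V_A = 24.6 × 0.9376/(2.85 + 0.9376) = 6.090 mV.
Branch current I = V_A/R2 = 6.090/5.61 = 1.086 mA.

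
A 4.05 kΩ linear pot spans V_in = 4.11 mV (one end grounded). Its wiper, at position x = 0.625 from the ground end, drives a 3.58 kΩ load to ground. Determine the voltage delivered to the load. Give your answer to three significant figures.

Split the track: R_lower = x·R_p = 2.531 kΩ, R_upper = (1−x)·R_p = 1.519 kΩ.
(x·R_p) ‖ R_L = 1.483 kΩ.
Then V_out = V_in · 1.483/(1.519 + 1.483) = 2.030 mV.

V_out ≈ 2.03 mV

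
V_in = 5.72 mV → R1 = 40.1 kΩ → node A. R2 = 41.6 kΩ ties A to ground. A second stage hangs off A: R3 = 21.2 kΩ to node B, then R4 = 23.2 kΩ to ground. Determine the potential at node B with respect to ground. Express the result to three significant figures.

V_B ≈ 1.04 mV

The second stage (R3 + R4 = 44.40 kΩ) loads node A in parallel with R2.
R2 ‖ (R3+R4) = 21.48 kΩ.
So V_A = 5.72 × 0.3488 = 1.995 mV.
Then the unloaded second divider: V_B = V_A × R4/(R3+R4) = 1.995 × 0.5225 = 1.042 mV.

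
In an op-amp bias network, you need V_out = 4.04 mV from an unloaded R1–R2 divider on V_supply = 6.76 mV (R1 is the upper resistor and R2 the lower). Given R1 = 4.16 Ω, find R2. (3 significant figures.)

R2 ≈ 6.18 Ω

V_out/V_supply = R2/(R1+R2) = 0.5976.
R2 = R1 · 0.5976/(1 − 0.5976) = 6.179 Ω.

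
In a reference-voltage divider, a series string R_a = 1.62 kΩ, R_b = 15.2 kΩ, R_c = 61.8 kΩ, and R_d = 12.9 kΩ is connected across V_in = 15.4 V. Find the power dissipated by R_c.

Series current I = V_in/ΣR = 15.4/91.52 = 0.1683 mA.
V(R_c) = I·R = 10.40 V; P = V·I = 10.40 × 0.1683 = 1.750 mW.

P ≈ 1.75 mW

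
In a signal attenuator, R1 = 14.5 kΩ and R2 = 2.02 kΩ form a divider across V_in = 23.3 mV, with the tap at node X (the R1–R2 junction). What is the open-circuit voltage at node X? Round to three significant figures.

V_th ≈ 2.85 mV

V_th is the unloaded tap voltage: V_in · R2/(R1+R2) = 23.3 × 0.1223 = 2.849 mV.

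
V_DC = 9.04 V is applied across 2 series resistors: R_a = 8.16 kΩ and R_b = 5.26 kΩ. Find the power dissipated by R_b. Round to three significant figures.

ΣR = 13.42 kΩ → I = 9.04/13.42 = 0.6736 mA.
P(R_b) = I²·R_b = (0.6736)² × 5.26 = 2.387 mW.

P ≈ 2.39 mW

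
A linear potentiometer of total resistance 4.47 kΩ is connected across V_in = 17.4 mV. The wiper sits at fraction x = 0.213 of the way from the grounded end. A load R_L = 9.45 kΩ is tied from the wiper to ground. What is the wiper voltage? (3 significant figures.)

Lower segment x·R_p = 0.9521 kΩ; upper segment (1−x)·R_p = 3.518 kΩ.
R_L loads the lower segment: effective lower R = 0.8650 kΩ.
Then V_out = V_in · 0.8650/(3.518 + 0.8650) = 3.434 mV.

V_out ≈ 3.43 mV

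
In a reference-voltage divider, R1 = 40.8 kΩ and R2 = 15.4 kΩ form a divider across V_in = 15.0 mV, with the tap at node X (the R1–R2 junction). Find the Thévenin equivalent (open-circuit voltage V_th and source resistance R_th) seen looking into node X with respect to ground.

With X open, the divider is unloaded: V_th = 15.0 × 15.4/56.20 = 4.110 mV.
Looking into X with the source shorted: R_th = R1·R2/(R1+R2) = 40.80 × 15.4/56.20 = 11.18 kΩ.

V_th ≈ 4.11 mV, R_th ≈ 11.2 kΩ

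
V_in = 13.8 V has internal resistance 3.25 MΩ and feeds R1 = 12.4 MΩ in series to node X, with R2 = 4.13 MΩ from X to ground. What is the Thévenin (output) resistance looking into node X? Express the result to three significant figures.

R1' = 3.25 + 12.4 = 15.65 MΩ (source resistance + R1).
Zeroing V_in shorts the top of R1' to ground, so R_th = R1' ‖ R2 = 3.268 MΩ.

R_th ≈ 3.27 MΩ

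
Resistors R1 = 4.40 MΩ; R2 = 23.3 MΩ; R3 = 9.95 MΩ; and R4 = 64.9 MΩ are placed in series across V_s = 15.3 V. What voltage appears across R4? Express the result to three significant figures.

V ≈ 9.68 V

Series total: ΣR = 4.40 + 23.3 + 9.95 + 64.9 = 102.6 MΩ.
Voltage divider: V = V_s · (64.90 / 102.6) = 15.3 × 0.6329 = 9.683 V.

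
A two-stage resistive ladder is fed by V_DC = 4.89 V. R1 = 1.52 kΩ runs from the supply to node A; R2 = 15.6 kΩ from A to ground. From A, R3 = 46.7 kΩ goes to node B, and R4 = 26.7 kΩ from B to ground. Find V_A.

The second stage (R3 + R4 = 73.40 kΩ) loads node A in parallel with R2.
Effective lower resistance at A: R2 ‖ 73.40 = 12.87 kΩ.
First divider: V_A = V_DC · 12.87/(1.52 + 12.87) = 4.373 V.

V_A ≈ 4.37 V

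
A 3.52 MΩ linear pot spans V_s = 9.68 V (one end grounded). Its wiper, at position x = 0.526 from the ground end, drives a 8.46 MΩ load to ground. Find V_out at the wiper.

V_out ≈ 4.61 V

Split the track: R_lower = x·R_p = 1.852 MΩ, R_upper = (1−x)·R_p = 1.668 MΩ.
Lower segment in parallel with the load: 1.852 ‖ 8.46 = 1.519 MΩ.
Then V_out = V_s · 1.519/(1.668 + 1.519) = 4.613 V.
(Unloaded: V_out = x·V_s = 5.09 V.)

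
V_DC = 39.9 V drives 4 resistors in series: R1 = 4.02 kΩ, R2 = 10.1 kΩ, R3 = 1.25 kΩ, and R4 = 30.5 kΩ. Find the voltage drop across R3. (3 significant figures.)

V ≈ 1.09 V

Total series resistance ΣR = 4.02 + 10.1 + 1.25 + 30.5 = 45.87 kΩ.
By the voltage-divider rule, V = 39.9 × 1.250/45.87 = 1.087 V.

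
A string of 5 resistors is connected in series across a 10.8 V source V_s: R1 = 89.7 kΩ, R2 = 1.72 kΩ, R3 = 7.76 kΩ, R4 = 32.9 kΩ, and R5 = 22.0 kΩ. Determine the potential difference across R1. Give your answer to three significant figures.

V ≈ 6.29 V

Series total: ΣR = 89.7 + 1.72 + 7.76 + 32.9 + 22.0 = 154.1 kΩ.
By the voltage-divider rule, V = 10.8 × 89.70/154.1 = 6.287 V.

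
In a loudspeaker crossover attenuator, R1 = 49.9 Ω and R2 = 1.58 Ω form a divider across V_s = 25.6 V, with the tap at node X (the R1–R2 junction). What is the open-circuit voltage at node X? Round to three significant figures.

V_th ≈ 0.786 V

Open-circuit (no load on X): V_th = V_s · R2/(R1 + R2) = 25.6 × 1.58/(49.90 + 1.58) = 0.7857 V.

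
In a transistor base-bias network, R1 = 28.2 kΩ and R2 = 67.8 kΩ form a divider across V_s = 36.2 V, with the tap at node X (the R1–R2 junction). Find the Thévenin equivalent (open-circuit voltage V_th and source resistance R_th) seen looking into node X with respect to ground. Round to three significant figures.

V_th is the unloaded tap voltage: V_s · R2/(R1+R2) = 36.2 × 0.7062 = 25.57 V.
Looking into X with the source shorted: R_th = R1·R2/(R1+R2) = 28.20 × 67.8/96.00 = 19.92 kΩ.

V_th ≈ 25.6 V, R_th ≈ 19.9 kΩ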